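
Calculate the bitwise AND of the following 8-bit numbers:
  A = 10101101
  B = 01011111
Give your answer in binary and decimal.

Apply & to each column (1 only where both bits are 1):
  10101101
& 01011111
----------
  00001101

Answer: 00001101 (13)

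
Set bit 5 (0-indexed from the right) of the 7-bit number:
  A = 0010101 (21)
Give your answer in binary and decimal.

Mask = 1 << 5 = 0100000
Bit 5 of A is 0, so OR-ing with the mask flips it to 1.
  0010101
| 0100000
---------
  0110101

Answer: 0110101 (53)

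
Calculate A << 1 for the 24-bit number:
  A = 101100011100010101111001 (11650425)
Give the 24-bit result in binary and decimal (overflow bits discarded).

Shift left by 1: drop the top 1 bit(s), append 1 zero(s) on the right.
  101100011100010101111001  ->  discard [1], keep [01100011100010101111001], append 0
= 011000111000101011110010

Answer: 011000111000101011110010 (6523634)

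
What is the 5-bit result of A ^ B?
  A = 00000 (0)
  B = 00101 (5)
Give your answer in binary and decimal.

Apply ^ to each column (1 where bits differ):
  00000
^ 00101
-------
  00101

Answer: 00101 (5)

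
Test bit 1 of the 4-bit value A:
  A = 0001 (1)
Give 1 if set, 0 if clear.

Bit 1 is the 2nd from the right.
  0001
    ^
That bit is 0.

Answer: 0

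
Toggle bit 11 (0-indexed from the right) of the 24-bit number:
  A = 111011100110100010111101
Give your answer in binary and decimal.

Mask = 1 << 11 = 000000000000100000000000
Bit 11 of A is 1; XOR with the mask flips it to 0.
  111011100110100010111101
^ 000000000000100000000000
--------------------------
  111011100110000010111101

Answer: 111011100110000010111101 (15622333)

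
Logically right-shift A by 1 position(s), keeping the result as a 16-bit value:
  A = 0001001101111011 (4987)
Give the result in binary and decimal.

Logical shift right by 1: drop the bottom 1 bit(s), prepend 1 zero(s) on the left.
  0001001101111011  ->  keep [000100110111101], discard [1], prepend 0
= 0000100110111101

Answer: 0000100110111101 (2493)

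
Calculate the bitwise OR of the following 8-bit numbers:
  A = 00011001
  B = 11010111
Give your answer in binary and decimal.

Apply | to each column (1 where either bit is 1):
  00011001
| 11010111
----------
  11011111

Answer: 11011111 (223)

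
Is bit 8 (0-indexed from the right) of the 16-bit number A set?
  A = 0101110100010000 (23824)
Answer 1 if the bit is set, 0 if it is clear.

Bit 8 is the 9th from the right.
  0101110100010000
         ^
That bit is 1.

Answer: 1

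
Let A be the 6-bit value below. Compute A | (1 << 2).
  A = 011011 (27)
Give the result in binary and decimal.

Mask = 1 << 2 = 000100
Bit 2 of A is 0, so OR-ing with the mask flips it to 1.
  011011
| 000100
--------
  011111

Answer: 011111 (31)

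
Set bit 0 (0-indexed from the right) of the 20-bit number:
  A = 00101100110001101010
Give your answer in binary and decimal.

Mask = 1 << 0 = 00000000000000000001
Bit 0 of A is 0, so OR-ing with the mask flips it to 1.
  00101100110001101010
| 00000000000000000001
----------------------
  00101100110001101011

Answer: 00101100110001101011 (183403)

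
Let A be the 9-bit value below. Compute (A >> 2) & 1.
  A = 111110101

Bit 2 is the 3rd from the right.
  111110101
        ^
That bit is 1.

Answer: 1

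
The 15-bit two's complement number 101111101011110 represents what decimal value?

MSB is 1, so the value is negative. Find the magnitude:
1. Invert bits:  010000010100001
2. Add 1:        010000010100010  = 8354
3. Apply sign:   -8354

Answer: -8354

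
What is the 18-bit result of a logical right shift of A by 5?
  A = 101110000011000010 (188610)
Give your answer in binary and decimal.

Logical shift right by 5: drop the bottom 5 bit(s), prepend 5 zero(s) on the left.
  101110000011000010  ->  keep [1011100000110], discard [00010], prepend 00000
= 000001011100000110

Answer: 000001011100000110 (5894)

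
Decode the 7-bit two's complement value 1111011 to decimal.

MSB is 1, so the value is negative. Find the magnitude:
1. Invert bits:  0000100
2. Add 1:        0000101  = 5
3. Apply sign:   -5

Answer: -5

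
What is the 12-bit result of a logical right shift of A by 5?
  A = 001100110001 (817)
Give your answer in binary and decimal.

Logical shift right by 5: drop the bottom 5 bit(s), prepend 5 zero(s) on the left.
  001100110001  ->  keep [0011001], discard [10001], prepend 00000
= 000000011001

Answer: 000000011001 (25)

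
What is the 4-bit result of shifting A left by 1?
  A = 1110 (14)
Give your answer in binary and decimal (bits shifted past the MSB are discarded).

Shift left by 1: drop the top 1 bit(s), append 1 zero(s) on the right.
  1110  ->  discard [1], keep [110], append 0
= 1100

Answer: 1100 (12)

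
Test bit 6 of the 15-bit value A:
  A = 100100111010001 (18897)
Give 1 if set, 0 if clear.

Bit 6 is the 7th from the right.
  100100111010001
          ^
That bit is 1.

Answer: 1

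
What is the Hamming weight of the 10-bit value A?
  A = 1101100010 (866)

1101100010
1-bits at positions (from bit 0 = LSB): 1, 5, 6, 8, 9
Count = 5

Answer: 5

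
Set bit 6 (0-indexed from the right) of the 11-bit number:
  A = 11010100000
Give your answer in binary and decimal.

Mask = 1 << 6 = 00001000000
Bit 6 of A is 0, so OR-ing with the mask flips it to 1.
  11010100000
| 00001000000
-------------
  11011100000

Answer: 11011100000 (1760)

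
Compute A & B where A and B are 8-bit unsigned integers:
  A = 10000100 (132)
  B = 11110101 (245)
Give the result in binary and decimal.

Apply & to each column (1 only where both bits are 1):
  10000100
& 11110101
----------
  10000100

Answer: 10000100 (132)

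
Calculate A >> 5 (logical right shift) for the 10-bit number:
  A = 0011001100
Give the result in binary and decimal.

Logical shift right by 5: drop the bottom 5 bit(s), prepend 5 zero(s) on the left.
  0011001100  ->  keep [00110], discard [01100], prepend 00000
= 0000000110

Answer: 0000000110 (6)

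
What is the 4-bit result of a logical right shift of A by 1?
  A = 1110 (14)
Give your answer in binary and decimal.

Logical shift right by 1: drop the bottom 1 bit(s), prepend 1 zero(s) on the left.
  1110  ->  keep [111], discard [0], prepend 0
= 0111

Answer: 0111 (7)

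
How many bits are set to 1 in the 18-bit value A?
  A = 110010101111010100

110010101111010100
1-bits at positions (from bit 0 = LSB): 2, 4, 6, 7, 8, 9, 11, 13, 16, 17
Count = 10

Answer: 10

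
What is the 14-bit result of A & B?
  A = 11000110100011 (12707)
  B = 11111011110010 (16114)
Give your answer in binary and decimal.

Apply & to each column (1 only where both bits are 1):
  11000110100011
& 11111011110010
----------------
  11000010100010

Answer: 11000010100010 (12450)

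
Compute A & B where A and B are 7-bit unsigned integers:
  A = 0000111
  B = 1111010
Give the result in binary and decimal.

Apply & to each column (1 only where both bits are 1):
  0000111
& 1111010
---------
  0000010

Answer: 0000010 (2)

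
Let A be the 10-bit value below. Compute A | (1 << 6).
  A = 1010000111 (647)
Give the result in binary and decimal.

Mask = 1 << 6 = 0001000000
Bit 6 of A is 0, so OR-ing with the mask flips it to 1.
  1010000111
| 0001000000
------------
  1011000111

Answer: 1011000111 (711)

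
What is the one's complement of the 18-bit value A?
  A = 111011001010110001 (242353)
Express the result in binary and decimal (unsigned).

Flip each bit (0->1, 1->0):
  111011001010110001
  000100110101001110

Answer: 000100110101001110 (19790)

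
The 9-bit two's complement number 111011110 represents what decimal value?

MSB is 1, so the value is negative. Find the magnitude:
1. Invert bits:  000100001
2. Add 1:        000100010  = 34
3. Apply sign:   -34

Answer: -34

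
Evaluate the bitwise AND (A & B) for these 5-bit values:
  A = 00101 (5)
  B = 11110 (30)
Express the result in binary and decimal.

Apply & to each column (1 only where both bits are 1):
  00101
& 11110
-------
  00100

Answer: 00100 (4)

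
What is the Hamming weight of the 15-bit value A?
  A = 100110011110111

100110011110111
1-bits at positions (from bit 0 = LSB): 0, 1, 2, 4, 5, 6, 7, 10, 11, 14
Count = 10

Answer: 10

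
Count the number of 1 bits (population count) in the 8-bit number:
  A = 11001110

11001110
1-bits at positions (from bit 0 = LSB): 1, 2, 3, 6, 7
Count = 5

Answer: 5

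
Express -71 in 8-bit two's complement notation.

1. Binary of +71:  01000111
2. Invert bits:     10111000
3. Add 1:           10111001

Answer: 10111001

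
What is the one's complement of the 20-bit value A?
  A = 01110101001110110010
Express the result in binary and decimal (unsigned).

Flip each bit (0->1, 1->0):
  01110101001110110010
  10001010110001001101

Answer: 10001010110001001101 (568397)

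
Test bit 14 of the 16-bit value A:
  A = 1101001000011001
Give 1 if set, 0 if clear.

Bit 14 is the 15th from the right.
  1101001000011001
   ^
That bit is 1.

Answer: 1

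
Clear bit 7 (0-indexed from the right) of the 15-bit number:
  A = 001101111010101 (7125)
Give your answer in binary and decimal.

Mask = ~(1 << 7) = 111111101111111
Bit 7 of A is 1, so AND-ing with the mask clears it to 0.
  001101111010101
& 111111101111111
-----------------
  001101101010101

Answer: 001101101010101 (6997)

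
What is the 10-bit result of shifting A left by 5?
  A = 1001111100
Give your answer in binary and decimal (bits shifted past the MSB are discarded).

Shift left by 5: drop the top 5 bit(s), append 5 zero(s) on the right.
  1001111100  ->  discard [10011], keep [11100], append 00000
= 1110000000

Answer: 1110000000 (896)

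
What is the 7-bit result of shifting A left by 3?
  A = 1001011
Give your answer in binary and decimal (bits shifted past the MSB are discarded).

Shift left by 3: drop the top 3 bit(s), append 3 zero(s) on the right.
  1001011  ->  discard [100], keep [1011], append 000
= 1011000

Answer: 1011000 (88)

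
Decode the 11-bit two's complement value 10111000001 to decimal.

MSB is 1, so the value is negative. Find the magnitude:
1. Invert bits:  01000111110
2. Add 1:        01000111111  = 575
3. Apply sign:   -575

Answer: -575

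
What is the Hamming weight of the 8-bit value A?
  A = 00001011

00001011
1-bits at positions (from bit 0 = LSB): 0, 1, 3
Count = 3

Answer: 3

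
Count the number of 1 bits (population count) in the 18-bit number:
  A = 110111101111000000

110111101111000000
1-bits at positions (from bit 0 = LSB): 6, 7, 8, 9, 11, 12, 13, 14, 16, 17
Count = 10

Answer: 10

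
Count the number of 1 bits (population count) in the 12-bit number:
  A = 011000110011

011000110011
1-bits at positions (from bit 0 = LSB): 0, 1, 4, 5, 9, 10
Count = 6

Answer: 6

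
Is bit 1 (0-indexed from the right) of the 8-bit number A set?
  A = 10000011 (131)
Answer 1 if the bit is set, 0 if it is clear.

Bit 1 is the 2nd from the right.
  10000011
        ^
That bit is 1.

Answer: 1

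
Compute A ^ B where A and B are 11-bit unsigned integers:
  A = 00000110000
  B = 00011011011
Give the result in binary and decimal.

Apply ^ to each column (1 where bits differ):
  00000110000
^ 00011011011
-------------
  00011101011

Answer: 00011101011 (235)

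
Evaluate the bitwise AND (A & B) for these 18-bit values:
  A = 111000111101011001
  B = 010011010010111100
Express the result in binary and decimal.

Apply & to each column (1 only where both bits are 1):
  111000111101011001
& 010011010010111100
--------------------
  010000010000011000

Answer: 010000010000011000 (66584)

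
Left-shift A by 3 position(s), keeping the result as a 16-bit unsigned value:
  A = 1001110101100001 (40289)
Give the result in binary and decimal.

Shift left by 3: drop the top 3 bit(s), append 3 zero(s) on the right.
  1001110101100001  ->  discard [100], keep [1110101100001], append 000
= 1110101100001000

Answer: 1110101100001000 (60168)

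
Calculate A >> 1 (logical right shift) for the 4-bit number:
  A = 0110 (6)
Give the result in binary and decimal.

Logical shift right by 1: drop the bottom 1 bit(s), prepend 1 zero(s) on the left.
  0110  ->  keep [011], discard [0], prepend 0
= 0011

Answer: 0011 (3)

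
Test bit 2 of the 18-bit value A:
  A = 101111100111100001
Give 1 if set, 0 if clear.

Bit 2 is the 3rd from the right.
  101111100111100001
                 ^
That bit is 0.

Answer: 0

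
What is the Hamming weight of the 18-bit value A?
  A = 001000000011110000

001000000011110000
1-bits at positions (from bit 0 = LSB): 4, 5, 6, 7, 15
Count = 5

Answer: 5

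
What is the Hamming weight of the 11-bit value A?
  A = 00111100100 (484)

00111100100
1-bits at positions (from bit 0 = LSB): 2, 5, 6, 7, 8
Count = 5

Answer: 5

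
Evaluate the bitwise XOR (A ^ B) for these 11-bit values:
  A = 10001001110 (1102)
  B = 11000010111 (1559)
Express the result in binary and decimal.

Apply ^ to each column (1 where bits differ):
  10001001110
^ 11000010111
-------------
  01001011001

Answer: 01001011001 (601)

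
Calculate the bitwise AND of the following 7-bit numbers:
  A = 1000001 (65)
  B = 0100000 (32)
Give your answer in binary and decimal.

Apply & to each column (1 only where both bits are 1):
  1000001
& 0100000
---------
  0000000

Answer: 0000000 (0)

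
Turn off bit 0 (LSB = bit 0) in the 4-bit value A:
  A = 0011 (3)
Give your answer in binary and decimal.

Mask = ~(1 << 0) = 1110
Bit 0 of A is 1, so AND-ing with the mask clears it to 0.
  0011
& 1110
------
  0010

Answer: 0010 (2)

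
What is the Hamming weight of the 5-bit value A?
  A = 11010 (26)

11010
1-bits at positions (from bit 0 = LSB): 1, 3, 4
Count = 3

Answer: 3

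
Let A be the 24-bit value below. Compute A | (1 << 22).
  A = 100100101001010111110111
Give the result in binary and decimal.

Mask = 1 << 22 = 010000000000000000000000
Bit 22 of A is 0, so OR-ing with the mask flips it to 1.
  100100101001010111110111
| 010000000000000000000000
--------------------------
  110100101001010111110111

Answer: 110100101001010111110111 (13800951)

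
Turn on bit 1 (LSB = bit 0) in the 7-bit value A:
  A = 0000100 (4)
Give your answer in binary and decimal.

Mask = 1 << 1 = 0000010
Bit 1 of A is 0, so OR-ing with the mask flips it to 1.
  0000100
| 0000010
---------
  0000110

Answer: 0000110 (6)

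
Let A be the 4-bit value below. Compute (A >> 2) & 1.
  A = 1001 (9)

Bit 2 is the 3rd from the right.
  1001
   ^
That bit is 0.

Answer: 0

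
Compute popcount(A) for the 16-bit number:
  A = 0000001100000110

0000001100000110
1-bits at positions (from bit 0 = LSB): 1, 2, 8, 9
Count = 4

Answer: 4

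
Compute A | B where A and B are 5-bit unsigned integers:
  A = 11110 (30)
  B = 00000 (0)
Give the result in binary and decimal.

Apply | to each column (1 where either bit is 1):
  11110
| 00000
-------
  11110

Answer: 11110 (30)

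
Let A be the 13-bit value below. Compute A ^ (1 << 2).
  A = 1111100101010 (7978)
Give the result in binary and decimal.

Mask = 1 << 2 = 0000000000100
Bit 2 of A is 0; XOR with the mask flips it to 1.
  1111100101010
^ 0000000000100
---------------
  1111100101110

Answer: 1111100101110 (7982)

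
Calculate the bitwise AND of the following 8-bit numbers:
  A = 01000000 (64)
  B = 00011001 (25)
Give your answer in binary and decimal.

Apply & to each column (1 only where both bits are 1):
  01000000
& 00011001
----------
  00000000

Answer: 00000000 (0)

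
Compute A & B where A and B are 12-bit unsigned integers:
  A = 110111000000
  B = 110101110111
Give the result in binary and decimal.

Apply & to each column (1 only where both bits are 1):
  110111000000
& 110101110111
--------------
  110101000000

Answer: 110101000000 (3392)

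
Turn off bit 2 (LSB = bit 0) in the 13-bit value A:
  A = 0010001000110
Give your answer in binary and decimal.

Mask = ~(1 << 2) = 1111111111011
Bit 2 of A is 1, so AND-ing with the mask clears it to 0.
  0010001000110
& 1111111111011
---------------
  0010001000010

Answer: 0010001000010 (1090)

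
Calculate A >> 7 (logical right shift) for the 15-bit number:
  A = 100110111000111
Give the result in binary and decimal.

Logical shift right by 7: drop the bottom 7 bit(s), prepend 7 zero(s) on the left.
  100110111000111  ->  keep [10011011], discard [1000111], prepend 0000000
= 000000010011011

Answer: 000000010011011 (155)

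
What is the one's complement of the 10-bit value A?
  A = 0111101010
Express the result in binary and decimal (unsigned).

Flip each bit (0->1, 1->0):
  0111101010
  1000010101

Answer: 1000010101 (533)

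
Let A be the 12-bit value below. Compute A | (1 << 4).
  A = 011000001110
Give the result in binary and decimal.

Mask = 1 << 4 = 000000010000
Bit 4 of A is 0, so OR-ing with the mask flips it to 1.
  011000001110
| 000000010000
--------------
  011000011110

Answer: 011000011110 (1566)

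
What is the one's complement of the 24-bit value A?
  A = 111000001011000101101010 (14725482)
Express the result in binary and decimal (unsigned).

Flip each bit (0->1, 1->0):
  111000001011000101101010
  000111110100111010010101

Answer: 000111110100111010010101 (2051733)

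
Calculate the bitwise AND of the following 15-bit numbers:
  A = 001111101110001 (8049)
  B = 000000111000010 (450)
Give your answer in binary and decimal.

Apply & to each column (1 only where both bits are 1):
  001111101110001
& 000000111000010
-----------------
  000000101000000

Answer: 000000101000000 (320)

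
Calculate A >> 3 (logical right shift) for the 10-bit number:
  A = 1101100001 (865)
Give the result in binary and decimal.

Logical shift right by 3: drop the bottom 3 bit(s), prepend 3 zero(s) on the left.
  1101100001  ->  keep [1101100], discard [001], prepend 000
= 0001101100

Answer: 0001101100 (108)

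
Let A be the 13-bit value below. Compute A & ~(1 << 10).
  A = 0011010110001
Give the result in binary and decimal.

Mask = ~(1 << 10) = 1101111111111
Bit 10 of A is 1, so AND-ing with the mask clears it to 0.
  0011010110001
& 1101111111111
---------------
  0001010110001

Answer: 0001010110001 (689)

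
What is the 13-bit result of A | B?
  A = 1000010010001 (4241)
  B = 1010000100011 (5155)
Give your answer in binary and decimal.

Apply | to each column (1 where either bit is 1):
  1000010010001
| 1010000100011
---------------
  1010010110011

Answer: 1010010110011 (5299)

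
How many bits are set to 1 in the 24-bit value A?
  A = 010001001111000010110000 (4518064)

010001001111000010110000
1-bits at positions (from bit 0 = LSB): 4, 5, 7, 12, 13, 14, 15, 18, 22
Count = 9

Answer: 9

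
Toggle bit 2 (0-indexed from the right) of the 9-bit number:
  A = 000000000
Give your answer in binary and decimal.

Mask = 1 << 2 = 000000100
Bit 2 of A is 0; XOR with the mask flips it to 1.
  000000000
^ 000000100
-----------
  000000100

Answer: 000000100 (4)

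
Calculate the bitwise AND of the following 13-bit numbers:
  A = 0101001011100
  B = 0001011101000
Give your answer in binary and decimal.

Apply & to each column (1 only where both bits are 1):
  0101001011100
& 0001011101000
---------------
  0001001001000

Answer: 0001001001000 (584)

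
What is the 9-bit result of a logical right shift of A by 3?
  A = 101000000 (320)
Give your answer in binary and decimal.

Logical shift right by 3: drop the bottom 3 bit(s), prepend 3 zero(s) on the left.
  101000000  ->  keep [101000], discard [000], prepend 000
= 000101000

Answer: 000101000 (40)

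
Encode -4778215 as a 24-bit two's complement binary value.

1. Binary of +4778215:  010010001110100011100111
2. Invert bits:     101101110001011100011000
3. Add 1:           101101110001011100011001

Answer: 101101110001011100011001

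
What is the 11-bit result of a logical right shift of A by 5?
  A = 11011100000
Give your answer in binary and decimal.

Logical shift right by 5: drop the bottom 5 bit(s), prepend 5 zero(s) on the left.
  11011100000  ->  keep [110111], discard [00000], prepend 00000
= 00000110111

Answer: 00000110111 (55)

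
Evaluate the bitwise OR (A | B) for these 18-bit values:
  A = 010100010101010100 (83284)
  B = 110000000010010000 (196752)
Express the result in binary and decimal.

Apply | to each column (1 where either bit is 1):
  010100010101010100
| 110000000010010000
--------------------
  110100010111010100

Answer: 110100010111010100 (214484)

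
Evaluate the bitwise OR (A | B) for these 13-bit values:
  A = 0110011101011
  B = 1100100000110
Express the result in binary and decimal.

Apply | to each column (1 where either bit is 1):
  0110011101011
| 1100100000110
---------------
  1110111101111

Answer: 1110111101111 (7663)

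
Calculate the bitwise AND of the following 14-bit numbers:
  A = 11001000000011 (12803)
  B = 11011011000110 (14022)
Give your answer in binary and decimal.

Apply & to each column (1 only where both bits are 1):
  11001000000011
& 11011011000110
----------------
  11001000000010

Answer: 11001000000010 (12802)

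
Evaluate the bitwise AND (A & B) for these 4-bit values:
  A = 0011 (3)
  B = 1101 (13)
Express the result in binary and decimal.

Apply & to each column (1 only where both bits are 1):
  0011
& 1101
------
  0001

Answer: 0001 (1)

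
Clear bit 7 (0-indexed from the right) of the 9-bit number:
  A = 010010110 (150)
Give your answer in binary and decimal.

Mask = ~(1 << 7) = 101111111
Bit 7 of A is 1, so AND-ing with the mask clears it to 0.
  010010110
& 101111111
-----------
  000010110

Answer: 000010110 (22)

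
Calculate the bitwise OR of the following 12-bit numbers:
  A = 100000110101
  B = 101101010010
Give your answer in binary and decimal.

Apply | to each column (1 where either bit is 1):
  100000110101
| 101101010010
--------------
  101101110111

Answer: 101101110111 (2935)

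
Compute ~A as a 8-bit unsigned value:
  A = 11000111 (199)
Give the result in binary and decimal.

Flip each bit (0->1, 1->0):
  11000111
  00111000

Answer: 00111000 (56)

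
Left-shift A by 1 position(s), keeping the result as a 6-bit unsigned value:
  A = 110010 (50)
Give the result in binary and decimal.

Shift left by 1: drop the top 1 bit(s), append 1 zero(s) on the right.
  110010  ->  discard [1], keep [10010], append 0
= 100100

Answer: 100100 (36)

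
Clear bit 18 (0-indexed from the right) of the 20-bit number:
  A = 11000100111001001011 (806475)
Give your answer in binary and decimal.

Mask = ~(1 << 18) = 10111111111111111111
Bit 18 of A is 1, so AND-ing with the mask clears it to 0.
  11000100111001001011
& 10111111111111111111
----------------------
  10000100111001001011

Answer: 10000100111001001011 (544331)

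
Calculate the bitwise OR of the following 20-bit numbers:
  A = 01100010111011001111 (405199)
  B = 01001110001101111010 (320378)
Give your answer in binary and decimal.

Apply | to each column (1 where either bit is 1):
  01100010111011001111
| 01001110001101111010
----------------------
  01101110111111111111

Answer: 01101110111111111111 (454655)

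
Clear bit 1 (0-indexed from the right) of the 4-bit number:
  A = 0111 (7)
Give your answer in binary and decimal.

Mask = ~(1 << 1) = 1101
Bit 1 of A is 1, so AND-ing with the mask clears it to 0.
  0111
& 1101
------
  0101

Answer: 0101 (5)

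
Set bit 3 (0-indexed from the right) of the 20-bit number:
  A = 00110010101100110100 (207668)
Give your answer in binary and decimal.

Mask = 1 << 3 = 00000000000000001000
Bit 3 of A is 0, so OR-ing with the mask flips it to 1.
  00110010101100110100
| 00000000000000001000
----------------------
  00110010101100111100

Answer: 00110010101100111100 (207676)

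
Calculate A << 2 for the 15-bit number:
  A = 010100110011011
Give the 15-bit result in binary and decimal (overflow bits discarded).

Shift left by 2: drop the top 2 bit(s), append 2 zero(s) on the right.
  010100110011011  ->  discard [01], keep [0100110011011], append 00
= 010011001101100

Answer: 010011001101100 (9836)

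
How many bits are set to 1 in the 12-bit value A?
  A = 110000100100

110000100100
1-bits at positions (from bit 0 = LSB): 2, 5, 10, 11
Count = 4

Answer: 4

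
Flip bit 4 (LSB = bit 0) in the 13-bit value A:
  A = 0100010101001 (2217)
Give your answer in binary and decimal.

Mask = 1 << 4 = 0000000010000
Bit 4 of A is 0; XOR with the mask flips it to 1.
  0100010101001
^ 0000000010000
---------------
  0100010111001

Answer: 0100010111001 (2233)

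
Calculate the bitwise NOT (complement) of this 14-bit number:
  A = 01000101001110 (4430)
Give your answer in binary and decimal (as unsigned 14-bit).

Flip each bit (0->1, 1->0):
  01000101001110
  10111010110001

Answer: 10111010110001 (11953)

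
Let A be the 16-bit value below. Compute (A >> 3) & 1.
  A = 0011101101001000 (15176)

Bit 3 is the 4th from the right.
  0011101101001000
              ^
That bit is 1.

Answer: 1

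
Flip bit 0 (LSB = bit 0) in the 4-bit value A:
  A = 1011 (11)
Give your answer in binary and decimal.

Mask = 1 << 0 = 0001
Bit 0 of A is 1; XOR with the mask flips it to 0.
  1011
^ 0001
------
  1010

Answer: 1010 (10)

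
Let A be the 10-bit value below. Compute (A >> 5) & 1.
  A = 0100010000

Bit 5 is the 6th from the right.
  0100010000
      ^
That bit is 0.

Answer: 0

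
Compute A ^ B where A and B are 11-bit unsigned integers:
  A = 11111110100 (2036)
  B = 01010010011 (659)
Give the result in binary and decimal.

Apply ^ to each column (1 where bits differ):
  11111110100
^ 01010010011
-------------
  10101100111

Answer: 10101100111 (1383)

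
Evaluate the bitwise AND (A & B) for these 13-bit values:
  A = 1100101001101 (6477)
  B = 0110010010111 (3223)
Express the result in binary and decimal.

Apply & to each column (1 only where both bits are 1):
  1100101001101
& 0110010010111
---------------
  0100000000101

Answer: 0100000000101 (2053)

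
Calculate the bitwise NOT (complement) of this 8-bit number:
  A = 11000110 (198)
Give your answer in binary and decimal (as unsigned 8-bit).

Flip each bit (0->1, 1->0):
  11000110
  00111001

Answer: 00111001 (57)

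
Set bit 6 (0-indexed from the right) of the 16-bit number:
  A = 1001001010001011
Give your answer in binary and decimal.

Mask = 1 << 6 = 0000000001000000
Bit 6 of A is 0, so OR-ing with the mask flips it to 1.
  1001001010001011
| 0000000001000000
------------------
  1001001011001011

Answer: 1001001011001011 (37579)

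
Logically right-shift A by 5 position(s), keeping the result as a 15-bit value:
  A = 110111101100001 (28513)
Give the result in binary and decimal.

Logical shift right by 5: drop the bottom 5 bit(s), prepend 5 zero(s) on the left.
  110111101100001  ->  keep [1101111011], discard [00001], prepend 00000
= 000001101111011

Answer: 000001101111011 (891)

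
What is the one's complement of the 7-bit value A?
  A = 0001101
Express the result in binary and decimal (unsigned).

Flip each bit (0->1, 1->0):
  0001101
  1110010

Answer: 1110010 (114)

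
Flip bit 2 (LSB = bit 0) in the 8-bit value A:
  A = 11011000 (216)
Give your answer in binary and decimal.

Mask = 1 << 2 = 00000100
Bit 2 of A is 0; XOR with the mask flips it to 1.
  11011000
^ 00000100
----------
  11011100

Answer: 11011100 (220)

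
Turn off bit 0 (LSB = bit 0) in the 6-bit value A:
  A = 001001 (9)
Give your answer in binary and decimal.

Mask = ~(1 << 0) = 111110
Bit 0 of A is 1, so AND-ing with the mask clears it to 0.
  001001
& 111110
--------
  001000

Answer: 001000 (8)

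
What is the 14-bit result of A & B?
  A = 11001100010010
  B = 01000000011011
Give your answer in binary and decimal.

Apply & to each column (1 only where both bits are 1):
  11001100010010
& 01000000011011
----------------
  01000000010010

Answer: 01000000010010 (4114)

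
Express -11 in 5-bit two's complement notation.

1. Binary of +11:  01011
2. Invert bits:     10100
3. Add 1:           10101

Answer: 10101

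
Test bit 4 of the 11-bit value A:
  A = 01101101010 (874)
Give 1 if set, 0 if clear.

Bit 4 is the 5th from the right.
  01101101010
        ^
That bit is 0.

Answer: 0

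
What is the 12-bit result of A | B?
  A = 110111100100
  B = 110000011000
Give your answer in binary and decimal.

Apply | to each column (1 where either bit is 1):
  110111100100
| 110000011000
--------------
  110111111100

Answer: 110111111100 (3580)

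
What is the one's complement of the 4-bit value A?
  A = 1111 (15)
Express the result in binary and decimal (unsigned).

Flip each bit (0->1, 1->0):
  1111
  0000

Answer: 0000 (0)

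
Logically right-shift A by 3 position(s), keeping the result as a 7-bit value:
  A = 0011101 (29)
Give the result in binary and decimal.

Logical shift right by 3: drop the bottom 3 bit(s), prepend 3 zero(s) on the left.
  0011101  ->  keep [0011], discard [101], prepend 000
= 0000011

Answer: 0000011 (3)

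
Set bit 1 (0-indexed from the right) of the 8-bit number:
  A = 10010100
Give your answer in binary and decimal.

Mask = 1 << 1 = 00000010
Bit 1 of A is 0, so OR-ing with the mask flips it to 1.
  10010100
| 00000010
----------
  10010110

Answer: 10010110 (150)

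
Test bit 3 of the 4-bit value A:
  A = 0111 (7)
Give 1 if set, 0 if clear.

Bit 3 is the 4th from the right.
  0111
  ^
That bit is 0.

Answer: 0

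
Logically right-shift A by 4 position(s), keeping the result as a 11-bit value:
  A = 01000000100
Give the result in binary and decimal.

Logical shift right by 4: drop the bottom 4 bit(s), prepend 4 zero(s) on the left.
  01000000100  ->  keep [0100000], discard [0100], prepend 0000
= 00000100000

Answer: 00000100000 (32)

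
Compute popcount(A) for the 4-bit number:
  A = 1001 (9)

1001
1-bits at positions (from bit 0 = LSB): 0, 3
Count = 2

Answer: 2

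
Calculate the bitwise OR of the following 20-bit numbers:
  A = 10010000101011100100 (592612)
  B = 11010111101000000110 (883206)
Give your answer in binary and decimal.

Apply | to each column (1 where either bit is 1):
  10010000101011100100
| 11010111101000000110
----------------------
  11010111101011100110

Answer: 11010111101011100110 (883430)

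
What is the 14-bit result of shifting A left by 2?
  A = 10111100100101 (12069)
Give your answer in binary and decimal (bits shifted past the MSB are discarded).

Shift left by 2: drop the top 2 bit(s), append 2 zero(s) on the right.
  10111100100101  ->  discard [10], keep [111100100101], append 00
= 11110010010100

Answer: 11110010010100 (15508)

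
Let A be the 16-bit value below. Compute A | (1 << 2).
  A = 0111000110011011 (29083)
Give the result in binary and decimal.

Mask = 1 << 2 = 0000000000000100
Bit 2 of A is 0, so OR-ing with the mask flips it to 1.
  0111000110011011
| 0000000000000100
------------------
  0111000110011111

Answer: 0111000110011111 (29087)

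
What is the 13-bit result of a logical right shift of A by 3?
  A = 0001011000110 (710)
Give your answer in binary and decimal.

Logical shift right by 3: drop the bottom 3 bit(s), prepend 3 zero(s) on the left.
  0001011000110  ->  keep [0001011000], discard [110], prepend 000
= 0000001011000

Answer: 0000001011000 (88)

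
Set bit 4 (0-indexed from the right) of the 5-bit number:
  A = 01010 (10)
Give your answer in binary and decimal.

Mask = 1 << 4 = 10000
Bit 4 of A is 0, so OR-ing with the mask flips it to 1.
  01010
| 10000
-------
  11010

Answer: 11010 (26)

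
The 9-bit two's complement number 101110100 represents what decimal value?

MSB is 1, so the value is negative. Find the magnitude:
1. Invert bits:  010001011
2. Add 1:        010001100  = 140
3. Apply sign:   -140

Answer: -140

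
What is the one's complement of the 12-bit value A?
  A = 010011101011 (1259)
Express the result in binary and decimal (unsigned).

Flip each bit (0->1, 1->0):
  010011101011
  101100010100

Answer: 101100010100 (2836)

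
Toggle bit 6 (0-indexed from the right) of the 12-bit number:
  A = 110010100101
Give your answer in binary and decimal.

Mask = 1 << 6 = 000001000000
Bit 6 of A is 0; XOR with the mask flips it to 1.
  110010100101
^ 000001000000
--------------
  110011100101

Answer: 110011100101 (3301)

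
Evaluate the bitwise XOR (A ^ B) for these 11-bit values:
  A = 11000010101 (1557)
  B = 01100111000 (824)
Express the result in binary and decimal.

Apply ^ to each column (1 where bits differ):
  11000010101
^ 01100111000
-------------
  10100101101

Answer: 10100101101 (1325)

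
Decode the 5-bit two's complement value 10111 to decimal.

MSB is 1, so the value is negative. Find the magnitude:
1. Invert bits:  01000
2. Add 1:        01001  = 9
3. Apply sign:   -9

Answer: -9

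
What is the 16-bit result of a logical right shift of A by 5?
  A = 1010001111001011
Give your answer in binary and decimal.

Logical shift right by 5: drop the bottom 5 bit(s), prepend 5 zero(s) on the left.
  1010001111001011  ->  keep [10100011110], discard [01011], prepend 00000
= 0000010100011110

Answer: 0000010100011110 (1310)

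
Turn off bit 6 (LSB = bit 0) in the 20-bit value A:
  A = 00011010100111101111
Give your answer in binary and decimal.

Mask = ~(1 << 6) = 11111111111110111111
Bit 6 of A is 1, so AND-ing with the mask clears it to 0.
  00011010100111101111
& 11111111111110111111
----------------------
  00011010100110101111

Answer: 00011010100110101111 (108975)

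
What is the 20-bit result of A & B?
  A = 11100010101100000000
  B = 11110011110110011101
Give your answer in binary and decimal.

Apply & to each column (1 only where both bits are 1):
  11100010101100000000
& 11110011110110011101
----------------------
  11100010100100000000

Answer: 11100010100100000000 (928000)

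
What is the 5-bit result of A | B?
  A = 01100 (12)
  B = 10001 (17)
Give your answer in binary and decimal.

Apply | to each column (1 where either bit is 1):
  01100
| 10001
-------
  11101

Answer: 11101 (29)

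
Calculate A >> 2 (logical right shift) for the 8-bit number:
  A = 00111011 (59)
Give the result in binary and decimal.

Logical shift right by 2: drop the bottom 2 bit(s), prepend 2 zero(s) on the left.
  00111011  ->  keep [001110], discard [11], prepend 00
= 00001110

Answer: 00001110 (14)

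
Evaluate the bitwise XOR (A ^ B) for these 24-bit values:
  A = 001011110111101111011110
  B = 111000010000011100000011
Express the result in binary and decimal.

Apply ^ to each column (1 where bits differ):
  001011110111101111011110
^ 111000010000011100000011
--------------------------
  110011100111110011011101

Answer: 110011100111110011011101 (13532381)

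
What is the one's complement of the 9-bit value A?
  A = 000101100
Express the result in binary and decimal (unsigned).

Flip each bit (0->1, 1->0):
  000101100
  111010011

Answer: 111010011 (467)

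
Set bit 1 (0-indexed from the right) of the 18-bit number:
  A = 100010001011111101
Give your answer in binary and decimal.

Mask = 1 << 1 = 000000000000000010
Bit 1 of A is 0, so OR-ing with the mask flips it to 1.
  100010001011111101
| 000000000000000010
--------------------
  100010001011111111

Answer: 100010001011111111 (140031)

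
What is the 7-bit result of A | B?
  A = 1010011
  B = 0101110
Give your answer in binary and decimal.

Apply | to each column (1 where either bit is 1):
  1010011
| 0101110
---------
  1111111

Answer: 1111111 (127)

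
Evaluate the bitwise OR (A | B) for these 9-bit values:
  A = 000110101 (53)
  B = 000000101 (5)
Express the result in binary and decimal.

Apply | to each column (1 where either bit is 1):
  000110101
| 000000101
-----------
  000110101

Answer: 000110101 (53)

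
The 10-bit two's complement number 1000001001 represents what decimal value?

MSB is 1, so the value is negative. Find the magnitude:
1. Invert bits:  0111110110
2. Add 1:        0111110111  = 503
3. Apply sign:   -503

Answer: -503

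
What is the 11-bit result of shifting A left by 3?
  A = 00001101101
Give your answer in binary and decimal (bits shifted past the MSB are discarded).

Shift left by 3: drop the top 3 bit(s), append 3 zero(s) on the right.
  00001101101  ->  discard [000], keep [01101101], append 000
= 01101101000

Answer: 01101101000 (872)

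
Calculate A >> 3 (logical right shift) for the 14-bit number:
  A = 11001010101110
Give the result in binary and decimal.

Logical shift right by 3: drop the bottom 3 bit(s), prepend 3 zero(s) on the left.
  11001010101110  ->  keep [11001010101], discard [110], prepend 000
= 00011001010101

Answer: 00011001010101 (1621)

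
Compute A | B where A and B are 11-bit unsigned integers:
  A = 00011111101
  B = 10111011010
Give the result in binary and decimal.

Apply | to each column (1 where either bit is 1):
  00011111101
| 10111011010
-------------
  10111111111

Answer: 10111111111 (1535)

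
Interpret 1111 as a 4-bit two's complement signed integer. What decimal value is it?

MSB is 1, so the value is negative. Find the magnitude:
1. Invert bits:  0000
2. Add 1:        0001  = 1
3. Apply sign:   -1

Answer: -1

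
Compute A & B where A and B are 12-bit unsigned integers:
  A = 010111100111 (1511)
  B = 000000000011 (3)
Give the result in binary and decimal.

Apply & to each column (1 only where both bits are 1):
  010111100111
& 000000000011
--------------
  000000000011

Answer: 000000000011 (3)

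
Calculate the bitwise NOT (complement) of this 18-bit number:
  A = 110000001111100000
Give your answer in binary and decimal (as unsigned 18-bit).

Flip each bit (0->1, 1->0):
  110000001111100000
  001111110000011111

Answer: 001111110000011111 (64543)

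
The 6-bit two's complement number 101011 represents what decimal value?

MSB is 1, so the value is negative. Find the magnitude:
1. Invert bits:  010100
2. Add 1:        010101  = 21
3. Apply sign:   -21

Answer: -21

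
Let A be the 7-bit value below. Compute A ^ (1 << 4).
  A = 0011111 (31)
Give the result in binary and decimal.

Mask = 1 << 4 = 0010000
Bit 4 of A is 1; XOR with the mask flips it to 0.
  0011111
^ 0010000
---------
  0001111

Answer: 0001111 (15)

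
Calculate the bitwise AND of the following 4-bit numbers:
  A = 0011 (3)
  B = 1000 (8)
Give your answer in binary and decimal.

Apply & to each column (1 only where both bits are 1):
  0011
& 1000
------
  0000

Answer: 0000 (0)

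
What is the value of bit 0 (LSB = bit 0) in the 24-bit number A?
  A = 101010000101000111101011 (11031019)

Bit 0 is the 1st from the right.
  101010000101000111101011
                         ^
That bit is 1.

Answer: 1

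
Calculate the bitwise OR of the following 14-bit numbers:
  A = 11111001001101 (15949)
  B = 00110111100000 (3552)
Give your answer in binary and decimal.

Apply | to each column (1 where either bit is 1):
  11111001001101
| 00110111100000
----------------
  11111111101101

Answer: 11111111101101 (16365)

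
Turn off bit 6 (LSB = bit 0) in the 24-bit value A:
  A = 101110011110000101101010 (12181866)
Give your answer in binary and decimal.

Mask = ~(1 << 6) = 111111111111111110111111
Bit 6 of A is 1, so AND-ing with the mask clears it to 0.
  101110011110000101101010
& 111111111111111110111111
--------------------------
  101110011110000100101010

Answer: 101110011110000100101010 (12181802)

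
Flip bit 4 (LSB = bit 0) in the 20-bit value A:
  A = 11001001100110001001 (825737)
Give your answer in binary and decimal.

Mask = 1 << 4 = 00000000000000010000
Bit 4 of A is 0; XOR with the mask flips it to 1.
  11001001100110001001
^ 00000000000000010000
----------------------
  11001001100110011001

Answer: 11001001100110011001 (825753)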